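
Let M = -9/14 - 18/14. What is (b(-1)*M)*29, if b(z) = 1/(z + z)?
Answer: 783/28 ≈ 27.964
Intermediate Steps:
b(z) = 1/(2*z)
M = -27/14 (M = -9*1/14 - 18*1/14 = -9/14 - 9/7 = -27/14 ≈ -1.9286)
(b(-1)*M)*29 = (((½)/(-1))*(-27/14))*29 = (((½)*(-1))*(-27/14))*29 = -½*(-27/14)*29 = (27/28)*29 = 783/28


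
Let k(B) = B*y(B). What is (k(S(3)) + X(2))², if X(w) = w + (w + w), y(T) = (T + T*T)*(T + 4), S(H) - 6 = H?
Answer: 111007296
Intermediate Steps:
S(H) = 6 + H
y(T) = (4 + T)*(T + T²) (y(T) = (T + T²)*(4 + T) = (4 + T)*(T + T²))
X(w) = 3*w (X(w) = w + 2*w = 3*w)
k(B) = B²*(4 + B² + 5*B) (k(B) = B*(B*(4 + B² + 5*B)) = B²*(4 + B² + 5*B))
(k(S(3)) + X(2))² = ((6 + 3)²*(4 + (6 + 3)² + 5*(6 + 3)) + 3*2)² = (9²*(4 + 9² + 5*9) + 6)² = (81*(4 + 81 + 45) + 6)² = (81*130 + 6)² = (10530 + 6)² = 10536² = 111007296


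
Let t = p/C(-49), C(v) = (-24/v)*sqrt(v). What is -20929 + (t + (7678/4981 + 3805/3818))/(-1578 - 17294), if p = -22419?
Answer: -7511365142979613/358897467376 - 7473*I/21568 ≈ -20929.0 - 0.34649*I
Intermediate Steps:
C(v) = -24/sqrt(v)
t = 52311*I/8 (t = -22419*(-7*I/24) = -(-52311)*I/8 = 52311*I/8 ≈ 6538.9*I)
-20929 + (t + (7678/4981 + 3805/3818))/(-1578 - 17294) = -20929 + (52311*I/8 + (7678/4981 + 3805/3818))/(-1578 - 17294) = -20929 + (52311*I/8 + (7678*(1/4981) + 3805*(1/3818)))/(-18872) = -20929 + (52311*I/8 + (7678/4981 + 3805/3818))*(-1/18872) = -20929 + (52311*I/8 + 48267309/19017458)*(-1/18872) = -20929 + (48267309/19017458 + 52311*I/8)*(-1/18872) = -20929 + (-48267309/358897467376 - 7473*I/21568) = -7511365142979613/358897467376 - 7473*I/21568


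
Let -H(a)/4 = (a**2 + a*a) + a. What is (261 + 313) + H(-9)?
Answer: -38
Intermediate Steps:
H(a) = -8*a**2 - 4*a (H(a) = -4*((a**2 + a*a) + a) = -4*((a**2 + a**2) + a) = -4*(2*a**2 + a) = -4*(a + 2*a**2) = -8*a**2 - 4*a)
(261 + 313) + H(-9) = (261 + 313) - 4*(-9)*(1 + 2*(-9)) = 574 - 4*(-9)*(1 - 18) = 574 - 4*(-9)*(-17) = 574 - 612 = -38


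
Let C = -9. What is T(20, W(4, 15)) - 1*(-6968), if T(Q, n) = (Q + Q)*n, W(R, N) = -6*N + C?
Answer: 3008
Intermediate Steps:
W(R, N) = -9 - 6*N (W(R, N) = -6*N - 9 = -9 - 6*N)
T(Q, n) = 2*Q*n (T(Q, n) = (2*Q)*n = 2*Q*n)
T(20, W(4, 15)) - 1*(-6968) = 2*20*(-9 - 6*15) - 1*(-6968) = 2*20*(-9 - 90) + 6968 = 2*20*(-99) + 6968 = -3960 + 6968 = 3008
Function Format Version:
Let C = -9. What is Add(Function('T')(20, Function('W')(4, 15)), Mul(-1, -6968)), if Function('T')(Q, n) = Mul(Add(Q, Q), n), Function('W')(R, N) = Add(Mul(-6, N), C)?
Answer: 3008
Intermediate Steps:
Function('W')(R, N) = Add(-9, Mul(-6, N)) (Function('W')(R, N) = Add(Mul(-6, N), -9) = Add(-9, Mul(-6, N)))
Function('T')(Q, n) = Mul(2, Q, n) (Function('T')(Q, n) = Mul(Mul(2, Q), n) = Mul(2, Q, n))
Add(Function('T')(20, Function('W')(4, 15)), Mul(-1, -6968)) = Add(Mul(2, 20, Add(-9, Mul(-6, 15))), Mul(-1, -6968)) = Add(Mul(2, 20, Add(-9, -90)), 6968) = Add(Mul(2, 20, -99), 6968) = Add(-3960, 6968) = 3008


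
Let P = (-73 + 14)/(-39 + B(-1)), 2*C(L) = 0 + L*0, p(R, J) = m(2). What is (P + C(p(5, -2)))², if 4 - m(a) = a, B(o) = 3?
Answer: 3481/1296 ≈ 2.6860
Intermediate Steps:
m(a) = 4 - a
p(R, J) = 2 (p(R, J) = 4 - 1*2 = 4 - 2 = 2)
C(L) = 0 (C(L) = (0 + L*0)/2 = (0 + 0)/2 = (½)*0 = 0)
P = 59/36 (P = (-73 + 14)/(-39 + 3) = -59/(-36) = -59*(-1/36) = 59/36 ≈ 1.6389)
(P + C(p(5, -2)))² = (59/36 + 0)² = (59/36)² = 3481/1296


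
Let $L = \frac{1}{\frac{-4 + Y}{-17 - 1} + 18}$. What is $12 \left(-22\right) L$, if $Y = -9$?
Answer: $- \frac{4752}{337} \approx -14.101$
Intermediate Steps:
$L = \frac{18}{337}$ ($L = \frac{1}{\frac{-4 - 9}{-17 - 1} + 18} = \frac{1}{- \frac{13}{-18} + 18} = \frac{1}{\left(-13\right) \left(- \frac{1}{18}\right) + 18} = \frac{1}{\frac{13}{18} + 18} = \frac{1}{\frac{337}{18}} = \frac{18}{337} \approx 0.053412$)
$12 \left(-22\right) L = 12 \left(-22\right) \frac{18}{337} = \left(-264\right) \frac{18}{337} = - \frac{4752}{337}$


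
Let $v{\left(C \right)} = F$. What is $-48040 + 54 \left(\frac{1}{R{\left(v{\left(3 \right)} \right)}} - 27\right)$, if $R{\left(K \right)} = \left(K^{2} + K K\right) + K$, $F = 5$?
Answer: $- \frac{2722336}{55} \approx -49497.0$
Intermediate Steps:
$v{\left(C \right)} = 5$
$R{\left(K \right)} = K + 2 K^{2}$ ($R{\left(K \right)} = \left(K^{2} + K^{2}\right) + K = 2 K^{2} + K = K + 2 K^{2}$)
$-48040 + 54 \left(\frac{1}{R{\left(v{\left(3 \right)} \right)}} - 27\right) = -48040 + 54 \left(\frac{1}{5 \left(1 + 2 \cdot 5\right)} - 27\right) = -48040 + 54 \left(\frac{1}{5 \left(1 + 10\right)} - 27\right) = -48040 + 54 \left(\frac{1}{5 \cdot 11} - 27\right) = -48040 + 54 \left(\frac{1}{55} - 27\right) = -48040 + 54 \left(- \frac{1484}{55}\right) = -48040 - \frac{80136}{55} = - \frac{2722336}{55}$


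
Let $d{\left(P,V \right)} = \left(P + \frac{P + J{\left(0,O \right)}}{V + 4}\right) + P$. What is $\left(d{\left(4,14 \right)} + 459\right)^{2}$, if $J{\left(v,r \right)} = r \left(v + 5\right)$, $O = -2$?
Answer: $\frac{1960000}{9} \approx 2.1778 \cdot 10^{5}$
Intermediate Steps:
$J{\left(v,r \right)} = r \left(5 + v\right)$
$d{\left(P,V \right)} = 2 P + \frac{-10 + P}{4 + V}$ ($d{\left(P,V \right)} = \left(P + \frac{P - 2 \left(5 + 0\right)}{V + 4}\right) + P = \left(P + \frac{P - 10}{4 + V}\right) + P = \left(P + \frac{-10 + P}{4 + V}\right) + P = 2 P + \frac{-10 + P}{4 + V}$)
$\left(d{\left(4,14 \right)} + 459\right)^{2} = \left(\frac{-10 + 9 \cdot 4 + 2 \cdot 4 \cdot 14}{4 + 14} + 459\right)^{2} = \left(\frac{-10 + 36 + 112}{18} + 459\right)^{2} = \left(\frac{1}{18} \cdot 138 + 459\right)^{2} = \left(\frac{23}{3} + 459\right)^{2} = \left(\frac{1400}{3}\right)^{2} = \frac{1960000}{9}$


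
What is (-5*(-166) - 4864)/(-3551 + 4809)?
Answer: -2017/629 ≈ -3.2067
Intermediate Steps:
(-5*(-166) - 4864)/(-3551 + 4809) = (830 - 4864)/1258 = -4034*1/1258 = -2017/629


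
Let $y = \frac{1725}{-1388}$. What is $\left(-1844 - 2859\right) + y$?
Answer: $- \frac{6529489}{1388} \approx -4704.2$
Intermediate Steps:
$y = - \frac{1725}{1388}$ ($y = 1725 \left(- \frac{1}{1388}\right) = - \frac{1725}{1388} \approx -1.2428$)
$\left(-1844 - 2859\right) + y = \left(-1844 - 2859\right) - \frac{1725}{1388} = -4703 - \frac{1725}{1388} = - \frac{6529489}{1388}$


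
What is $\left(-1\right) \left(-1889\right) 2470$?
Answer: $4665830$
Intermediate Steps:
$\left(-1\right) \left(-1889\right) 2470 = 1889 \cdot 2470 = 4665830$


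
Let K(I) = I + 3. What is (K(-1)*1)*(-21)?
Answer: -42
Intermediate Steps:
K(I) = 3 + I
(K(-1)*1)*(-21) = ((3 - 1)*1)*(-21) = (2*1)*(-21) = 2*(-21) = -42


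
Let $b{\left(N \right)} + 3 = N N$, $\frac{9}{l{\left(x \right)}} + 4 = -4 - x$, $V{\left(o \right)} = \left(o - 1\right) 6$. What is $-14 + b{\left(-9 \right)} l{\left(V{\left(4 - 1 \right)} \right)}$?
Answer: $- \frac{491}{10} \approx -49.1$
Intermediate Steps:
$V{\left(o \right)} = -6 + 6 o$ ($V{\left(o \right)} = \left(-1 + o\right) 6 = -6 + 6 o$)
$l{\left(x \right)} = \frac{9}{-8 - x}$ ($l{\left(x \right)} = \frac{9}{-4 - \left(4 + x\right)} = \frac{9}{-8 - x}$)
$b{\left(N \right)} = -3 + N^{2}$ ($b{\left(N \right)} = -3 + N N = -3 + N^{2}$)
$-14 + b{\left(-9 \right)} l{\left(V{\left(4 - 1 \right)} \right)} = -14 + \left(-3 + \left(-9\right)^{2}\right) \left(- \frac{9}{8 - \left(6 - 6 \left(4 - 1\right)\right)}\right) = -14 + \left(-3 + 81\right) \left(- \frac{9}{8 + \left(-6 + 6 \cdot 3\right)}\right) = -14 + 78 \left(- \frac{9}{8 + \left(-6 + 18\right)}\right) = -14 + 78 \left(- \frac{9}{8 + 12}\right) = -14 + 78 \left(- \frac{9}{20}\right) = -14 - \frac{351}{10} = - \frac{491}{10}$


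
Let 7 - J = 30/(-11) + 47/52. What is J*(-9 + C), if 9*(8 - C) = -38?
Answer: 146363/5148 ≈ 28.431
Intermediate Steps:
C = 110/9 (C = 8 - ⅑*(-38) = 8 + 38/9 = 110/9 ≈ 12.222)
J = 5047/572 (J = 7 - (30/(-11) + 47/52) = 7 - (30*(-1/11) + 47*(1/52)) = 7 - (-30/11 + 47/52) = 7 - 1*(-1043/572) = 7 + 1043/572 = 5047/572 ≈ 8.8234)
J*(-9 + C) = 5047*(-9 + 110/9)/572 = (5047/572)*(29/9) = 146363/5148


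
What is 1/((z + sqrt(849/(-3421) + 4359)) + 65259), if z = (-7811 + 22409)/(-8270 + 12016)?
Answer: 43513345154411/2839804054904386197 - 3508129*sqrt(629771890)/5679608109808772394 ≈ 1.5307e-5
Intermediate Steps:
z = 7299/1873 (z = 14598/3746 = 14598*(1/3746) = 7299/1873 ≈ 3.8970)
1/((z + sqrt(849/(-3421) + 4359)) + 65259) = 1/((7299/1873 + sqrt(849/(-3421) + 4359)) + 65259) = 1/((7299/1873 + sqrt(849*(-1/3421) + 4359)) + 65259) = 1/((7299/1873 + sqrt(-849/3421 + 4359)) + 65259) = 1/((7299/1873 + sqrt(14911290/3421)) + 65259) = 1/((7299/1873 + 9*sqrt(629771890)/3421) + 65259) = 1/(122237406/1873 + 9*sqrt(629771890)/3421)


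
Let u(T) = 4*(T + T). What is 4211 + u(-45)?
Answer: 3851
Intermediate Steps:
u(T) = 8*T (u(T) = 4*(2*T) = 8*T)
4211 + u(-45) = 4211 + 8*(-45) = 4211 - 360 = 3851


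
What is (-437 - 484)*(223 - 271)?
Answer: 44208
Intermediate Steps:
(-437 - 484)*(223 - 271) = -921*(-48) = 44208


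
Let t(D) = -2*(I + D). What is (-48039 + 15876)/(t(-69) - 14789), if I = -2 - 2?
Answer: 10721/4881 ≈ 2.1965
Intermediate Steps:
I = -4
t(D) = 8 - 2*D (t(D) = -2*(-4 + D) = 8 - 2*D)
(-48039 + 15876)/(t(-69) - 14789) = (-48039 + 15876)/((8 - 2*(-69)) - 14789) = -32163/((8 + 138) - 14789) = -32163/(146 - 14789) = -32163/(-14643) = -32163*(-1/14643) = 10721/4881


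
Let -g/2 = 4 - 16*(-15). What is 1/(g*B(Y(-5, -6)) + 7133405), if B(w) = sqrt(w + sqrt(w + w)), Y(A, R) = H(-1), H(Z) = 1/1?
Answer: 1/(7133405 - 488*sqrt(1 + sqrt(2))) ≈ 1.4020e-7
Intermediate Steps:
H(Z) = 1
Y(A, R) = 1
B(w) = sqrt(w + sqrt(2)*sqrt(w)) (B(w) = sqrt(w + sqrt(2*w)) = sqrt(w + sqrt(2)*sqrt(w)))
g = -488 (g = -2*(4 - 16*(-15)) = -2*(4 + 240) = -2*244 = -488)
1/(g*B(Y(-5, -6)) + 7133405) = 1/(-488*sqrt(1 + sqrt(2)*sqrt(1)) + 7133405) = 1/(-488*sqrt(1 + sqrt(2)*1) + 7133405) = 1/(-488*sqrt(1 + sqrt(2)) + 7133405) = 1/(7133405 - 488*sqrt(1 + sqrt(2)))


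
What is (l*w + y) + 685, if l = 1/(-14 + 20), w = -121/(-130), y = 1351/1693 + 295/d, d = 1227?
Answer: 123537907699/180033620 ≈ 686.19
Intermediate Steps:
y = 2157112/2077311 (y = 1351/1693 + 295/1227 = 2157112/2077311 ≈ 1.0384)
w = 121/130 (w = -121*(-1/130) = 121/130 ≈ 0.93077)
l = ⅙ (l = 1/6 = ⅙ ≈ 0.16667)
(l*w + y) + 685 = ((⅙)*(121/130) + 2157112/2077311) + 685 = (121/780 + 2157112/2077311) + 685 = 214877999/180033620 + 685 = 123537907699/180033620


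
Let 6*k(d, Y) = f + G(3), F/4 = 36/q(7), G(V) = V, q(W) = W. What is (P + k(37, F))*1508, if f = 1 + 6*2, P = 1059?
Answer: 4802980/3 ≈ 1.6010e+6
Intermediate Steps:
f = 13 (f = 1 + 12 = 13)
F = 144/7 (F = 4*(36/7) = 144/7 ≈ 20.571)
k(d, Y) = 8/3 (k(d, Y) = (13 + 3)/6 = (1/6)*16 = 8/3)
(P + k(37, F))*1508 = (1059 + 8/3)*1508 = (3185/3)*1508 = 4802980/3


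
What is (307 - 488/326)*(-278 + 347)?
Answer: 3435993/163 ≈ 21080.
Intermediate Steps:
(307 - 488/326)*(-278 + 347) = (307 - 488*1/326)*69 = (307 - 244/163)*69 = (49797/163)*69 = 3435993/163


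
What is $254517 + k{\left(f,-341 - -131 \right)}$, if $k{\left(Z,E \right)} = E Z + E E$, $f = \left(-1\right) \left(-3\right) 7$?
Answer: $294207$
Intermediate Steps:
$f = 21$ ($f = 3 \cdot 7 = 21$)
$k{\left(Z,E \right)} = E^{2} + E Z$ ($k{\left(Z,E \right)} = E Z + E^{2} = E^{2} + E Z$)
$254517 + k{\left(f,-341 - -131 \right)} = 254517 + \left(-341 - -131\right) \left(\left(-341 - -131\right) + 21\right) = 254517 + \left(-341 + 131\right) \left(\left(-341 + 131\right) + 21\right) = 254517 - 210 \left(-210 + 21\right) = 254517 - -39690 = 254517 + 39690 = 294207$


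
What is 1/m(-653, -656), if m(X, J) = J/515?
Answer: -515/656 ≈ -0.78506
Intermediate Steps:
m(X, J) = J/515 (m(X, J) = J*(1/515) = J/515)
1/m(-653, -656) = 1/((1/515)*(-656)) = 1/(-656/515) = -515/656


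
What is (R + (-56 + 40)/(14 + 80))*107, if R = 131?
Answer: 657943/47 ≈ 13999.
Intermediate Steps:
(R + (-56 + 40)/(14 + 80))*107 = (131 + (-56 + 40)/(14 + 80))*107 = (131 - 16/94)*107 = (131 - 16*1/94)*107 = (131 - 8/47)*107 = (6149/47)*107 = 657943/47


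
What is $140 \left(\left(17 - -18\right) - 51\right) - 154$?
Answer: $-2394$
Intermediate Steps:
$140 \left(\left(17 - -18\right) - 51\right) - 154 = 140 \left(\left(17 + 18\right) - 51\right) - 154 = 140 \left(35 - 51\right) - 154 = 140 \left(-16\right) - 154 = -2240 - 154 = -2394$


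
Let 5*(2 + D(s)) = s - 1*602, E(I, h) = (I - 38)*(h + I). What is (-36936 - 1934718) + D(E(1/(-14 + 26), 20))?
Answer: -1419788663/720 ≈ -1.9719e+6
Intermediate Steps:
E(I, h) = (-38 + I)*(I + h)
D(s) = -612/5 + s/5 (D(s) = -2 + (s - 1*602)/5 = -2 + (s - 602)/5 = -2 + (-602 + s)/5 = -2 + (-602/5 + s/5) = -612/5 + s/5)
(-36936 - 1934718) + D(E(1/(-14 + 26), 20)) = (-36936 - 1934718) + (-612/5 + ((1/(-14 + 26))**2 - 38/(-14 + 26) - 38*20 + 20/(-14 + 26))/5) = -1971654 + (-612/5 + ((1/12)**2 - 38/12 - 760 + 20/12)/5) = -1971654 + (-612/5 + ((1/12)**2 - 38*1/12 - 760 + (1/12)*20)/5) = -1971654 + (-612/5 + (1/144 - 19/6 - 760 + 5/3)/5) = -1971654 + (-612/5 + (1/5)*(-109655/144)) = -1971654 + (-612/5 - 21931/144) = -1971654 - 197783/720 = -1419788663/720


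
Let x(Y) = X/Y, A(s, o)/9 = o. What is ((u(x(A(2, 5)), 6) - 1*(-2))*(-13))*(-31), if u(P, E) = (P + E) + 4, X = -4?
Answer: 216008/45 ≈ 4800.2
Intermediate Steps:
A(s, o) = 9*o
x(Y) = -4/Y
u(P, E) = 4 + E + P (u(P, E) = (E + P) + 4 = 4 + E + P)
((u(x(A(2, 5)), 6) - 1*(-2))*(-13))*(-31) = (((4 + 6 - 4/(9*5)) - 1*(-2))*(-13))*(-31) = (((4 + 6 - 4/45) + 2)*(-13))*(-31) = ((446/45 + 2)*(-13))*(-31) = ((536/45)*(-13))*(-31) = -6968/45*(-31) = 216008/45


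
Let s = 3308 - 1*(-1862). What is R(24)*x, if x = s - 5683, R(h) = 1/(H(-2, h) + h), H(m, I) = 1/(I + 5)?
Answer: -14877/697 ≈ -21.344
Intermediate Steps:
s = 5170 (s = 3308 + 1862 = 5170)
H(m, I) = 1/(5 + I)
R(h) = 1/(h + 1/(5 + h)) (R(h) = 1/(1/(5 + h) + h) = 1/(h + 1/(5 + h)))
x = -513 (x = 5170 - 5683 = -513)
R(24)*x = ((5 + 24)/(1 + 24*(5 + 24)))*(-513) = (29/(1 + 24*29))*(-513) = (29/(1 + 696))*(-513) = (29/697)*(-513) = -14877/697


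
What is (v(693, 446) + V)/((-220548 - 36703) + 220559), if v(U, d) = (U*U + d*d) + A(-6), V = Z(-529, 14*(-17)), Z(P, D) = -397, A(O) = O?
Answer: -339381/18346 ≈ -18.499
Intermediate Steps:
V = -397
v(U, d) = -6 + U² + d² (v(U, d) = (U*U + d*d) - 6 = (U² + d²) - 6 = -6 + U² + d²)
(v(693, 446) + V)/((-220548 - 36703) + 220559) = ((-6 + 693² + 446²) - 397)/((-220548 - 36703) + 220559) = ((-6 + 480249 + 198916) - 397)/(-257251 + 220559) = (679159 - 397)/(-36692) = 678762*(-1/36692) = -339381/18346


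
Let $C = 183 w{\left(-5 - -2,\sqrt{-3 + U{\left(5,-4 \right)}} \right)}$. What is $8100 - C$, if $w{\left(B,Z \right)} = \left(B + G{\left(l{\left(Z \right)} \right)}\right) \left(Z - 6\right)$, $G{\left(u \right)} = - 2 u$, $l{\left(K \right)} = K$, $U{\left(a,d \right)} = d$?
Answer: $2244 - 1647 i \sqrt{7} \approx 2244.0 - 4357.6 i$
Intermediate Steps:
$w{\left(B,Z \right)} = \left(-6 + Z\right) \left(B - 2 Z\right)$ ($w{\left(B,Z \right)} = \left(B - 2 Z\right) \left(Z - 6\right) = \left(B - 2 Z\right) \left(-6 + Z\right) = \left(-6 + Z\right) \left(B - 2 Z\right)$)
$C = 5856 + 1647 i \sqrt{7}$ ($C = 183 \left(- 6 \left(-5 - -2\right) - 2 \left(\sqrt{-3 - 4}\right)^{2} + 12 \sqrt{-3 - 4} + \left(-5 - -2\right) \sqrt{-3 - 4}\right) = 183 \left(- 6 \left(-5 + 2\right) - 2 \left(\sqrt{-7}\right)^{2} + 12 \sqrt{-7} + \left(-5 + 2\right) \sqrt{-7}\right) = 183 \left(\left(-6\right) \left(-3\right) - 2 \left(i \sqrt{7}\right)^{2} + 12 i \sqrt{7} - 3 i \sqrt{7}\right) = 183 \left(18 - -14 + 12 i \sqrt{7} - 3 i \sqrt{7}\right) = 183 \left(18 + 14 + 12 i \sqrt{7} - 3 i \sqrt{7}\right) = 183 \left(32 + 9 i \sqrt{7}\right) = 5856 + 1647 i \sqrt{7} \approx 5856.0 + 4357.6 i$)
$8100 - C = 8100 - \left(5856 + 1647 i \sqrt{7}\right) = 2244 - 1647 i \sqrt{7}$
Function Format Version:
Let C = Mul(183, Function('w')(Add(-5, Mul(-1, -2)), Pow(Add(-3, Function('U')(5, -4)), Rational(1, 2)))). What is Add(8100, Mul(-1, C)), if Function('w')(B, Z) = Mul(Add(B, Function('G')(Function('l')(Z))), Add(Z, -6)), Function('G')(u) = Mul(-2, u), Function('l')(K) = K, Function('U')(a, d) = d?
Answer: Add(2244, Mul(-1647, I, Pow(7, Rational(1, 2)))) ≈ Add(2244.0, Mul(-4357.6, I))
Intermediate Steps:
Function('w')(B, Z) = Mul(Add(-6, Z), Add(B, Mul(-2, Z))) (Function('w')(B, Z) = Mul(Add(B, Mul(-2, Z)), Add(Z, -6)) = Mul(Add(B, Mul(-2, Z)), Add(-6, Z)) = Mul(Add(-6, Z), Add(B, Mul(-2, Z))))
C = Add(5856, Mul(1647, I, Pow(7, Rational(1, 2)))) (C = Mul(183, Add(Mul(-6, Add(-5, Mul(-1, -2))), Mul(-2, Pow(Pow(Add(-3, -4), Rational(1, 2)), 2)), Mul(12, Pow(Add(-3, -4), Rational(1, 2))), Mul(Add(-5, Mul(-1, -2)), Pow(Add(-3, -4), Rational(1, 2))))) = Mul(183, Add(Mul(-6, Add(-5, 2)), Mul(-2, Pow(Pow(-7, Rational(1, 2)), 2)), Mul(12, Pow(-7, Rational(1, 2))), Mul(Add(-5, 2), Pow(-7, Rational(1, 2))))) = Mul(183, Add(Mul(-6, -3), Mul(-2, Pow(Mul(I, Pow(7, Rational(1, 2))), 2)), Mul(12, Mul(I, Pow(7, Rational(1, 2)))), Mul(-3, Mul(I, Pow(7, Rational(1, 2)))))) = Mul(183, Add(18, Mul(-2, -7), Mul(12, I, Pow(7, Rational(1, 2))), Mul(-3, I, Pow(7, Rational(1, 2))))) = Mul(183, Add(18, 14, Mul(12, I, Pow(7, Rational(1, 2))), Mul(-3, I, Pow(7, Rational(1, 2))))) = Mul(183, Add(32, Mul(9, I, Pow(7, Rational(1, 2))))) = Add(5856, Mul(1647, I, Pow(7, Rational(1, 2)))) ≈ Add(5856.0, Mul(4357.6, I)))
Add(8100, Mul(-1, C)) = Add(8100, Mul(-1, Add(5856, Mul(1647, I, Pow(7, Rational(1, 2)))))) = Add(8100, Add(-5856, Mul(-1647, I, Pow(7, Rational(1, 2))))) = Add(2244, Mul(-1647, I, Pow(7, Rational(1, 2))))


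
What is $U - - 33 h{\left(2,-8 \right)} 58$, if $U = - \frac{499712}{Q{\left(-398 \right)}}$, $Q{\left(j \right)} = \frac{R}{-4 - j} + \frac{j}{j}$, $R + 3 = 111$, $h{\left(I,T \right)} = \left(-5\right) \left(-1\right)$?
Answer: $- \frac{96041194}{251} \approx -3.8263 \cdot 10^{5}$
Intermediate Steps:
$h{\left(I,T \right)} = 5$
$R = 108$ ($R = -3 + 111 = 108$)
$Q{\left(j \right)} = 1 + \frac{108}{-4 - j}$ ($Q{\left(j \right)} = \frac{108}{-4 - j} + \frac{j}{j} = \frac{108}{-4 - j} + 1 = 1 + \frac{108}{-4 - j}$)
$U = - \frac{98443264}{251}$ ($U = - \frac{499712}{\frac{1}{4 - 398} \left(-104 - 398\right)} = - \frac{499712}{\frac{1}{-394} \left(-502\right)} = - \frac{499712}{\left(- \frac{1}{394}\right) \left(-502\right)} = - \frac{499712}{\frac{251}{197}} = \left(-499712\right) \frac{197}{251} = - \frac{98443264}{251} \approx -3.922 \cdot 10^{5}$)
$U - - 33 h{\left(2,-8 \right)} 58 = - \frac{98443264}{251} - \left(-33\right) 5 \cdot 58 = - \frac{98443264}{251} - \left(-165\right) 58 = - \frac{98443264}{251} - -9570 = - \frac{98443264}{251} + 9570 = - \frac{96041194}{251}$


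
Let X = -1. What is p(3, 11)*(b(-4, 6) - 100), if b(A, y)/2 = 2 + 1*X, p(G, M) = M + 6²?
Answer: -4606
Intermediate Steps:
p(G, M) = 36 + M (p(G, M) = M + 36 = 36 + M)
b(A, y) = 2 (b(A, y) = 2*(2 + 1*(-1)) = 2*(2 - 1) = 2*1 = 2)
p(3, 11)*(b(-4, 6) - 100) = (36 + 11)*(2 - 100) = 47*(-98) = -4606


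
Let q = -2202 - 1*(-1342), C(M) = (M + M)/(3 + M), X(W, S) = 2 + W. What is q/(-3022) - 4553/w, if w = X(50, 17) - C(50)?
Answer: -363475819/4013216 ≈ -90.570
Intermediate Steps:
C(M) = 2*M/(3 + M) (C(M) = (2*M)/(3 + M) = 2*M/(3 + M))
q = -860 (q = -2202 + 1342 = -860)
w = 2656/53 (w = (2 + 50) - 2*50/(3 + 50) = 52 - 2*50/53 = 52 - 1*100/53 = 52 - 100/53 = 2656/53 ≈ 50.113)
q/(-3022) - 4553/w = -860/(-3022) - 4553/2656/53 = -860*(-1/3022) - 4553*53/2656 = 430/1511 - 241309/2656 = -363475819/4013216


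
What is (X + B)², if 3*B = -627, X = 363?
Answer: 23716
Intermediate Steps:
B = -209 (B = (⅓)*(-627) = -209)
(X + B)² = (363 - 209)² = 154² = 23716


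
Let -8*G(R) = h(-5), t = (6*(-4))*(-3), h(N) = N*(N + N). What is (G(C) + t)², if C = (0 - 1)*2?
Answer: 69169/16 ≈ 4323.1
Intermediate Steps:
h(N) = 2*N² (h(N) = N*(2*N) = 2*N²)
t = 72 (t = -24*(-3) = 72)
C = -2 (C = -1*2 = -2)
G(R) = -25/4 (G(R) = -(-5)²/4 = -25/4)
(G(C) + t)² = (-25/4 + 72)² = (263/4)² = 69169/16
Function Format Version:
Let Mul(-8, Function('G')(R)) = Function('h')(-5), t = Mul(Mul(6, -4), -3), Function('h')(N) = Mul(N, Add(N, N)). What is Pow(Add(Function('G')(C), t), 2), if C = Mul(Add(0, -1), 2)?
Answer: Rational(69169, 16) ≈ 4323.1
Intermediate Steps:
Function('h')(N) = Mul(2, Pow(N, 2)) (Function('h')(N) = Mul(N, Mul(2, N)) = Mul(2, Pow(N, 2)))
t = 72 (t = Mul(-24, -3) = 72)
C = -2 (C = Mul(-1, 2) = -2)
Function('G')(R) = Rational(-25, 4) (Function('G')(R) = Mul(Rational(-1, 8), Mul(2, Pow(-5, 2))) = Mul(Rational(-1, 8), Mul(2, 25)) = Mul(Rational(-1, 8), 50) = Rational(-25, 4))
Pow(Add(Function('G')(C), t), 2) = Pow(Add(Rational(-25, 4), 72), 2) = Pow(Rational(263, 4), 2) = Rational(69169, 16)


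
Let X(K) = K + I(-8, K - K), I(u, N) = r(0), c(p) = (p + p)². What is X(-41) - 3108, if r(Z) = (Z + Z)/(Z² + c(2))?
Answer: -3149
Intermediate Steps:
c(p) = 4*p² (c(p) = (2*p)² = 4*p²)
r(Z) = 2*Z/(16 + Z²) (r(Z) = (Z + Z)/(Z² + 4*2²) = (2*Z)/(Z² + 4*4) = (2*Z)/(Z² + 16) = (2*Z)/(16 + Z²) = 2*Z/(16 + Z²))
I(u, N) = 0 (I(u, N) = 2*0/(16 + 0²) = 2*0/(16 + 0) = 2*0/16 = 2*0*(1/16) = 0)
X(K) = K (X(K) = K + 0 = K)
X(-41) - 3108 = -41 - 3108 = -3149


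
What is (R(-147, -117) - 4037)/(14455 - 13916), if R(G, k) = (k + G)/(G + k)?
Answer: -4036/539 ≈ -7.4879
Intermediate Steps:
R(G, k) = 1 (R(G, k) = (G + k)/(G + k) = 1)
(R(-147, -117) - 4037)/(14455 - 13916) = (1 - 4037)/(14455 - 13916) = -4036/539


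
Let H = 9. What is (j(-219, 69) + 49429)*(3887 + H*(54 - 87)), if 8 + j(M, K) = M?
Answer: 176635180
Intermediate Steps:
j(M, K) = -8 + M
(j(-219, 69) + 49429)*(3887 + H*(54 - 87)) = ((-8 - 219) + 49429)*(3887 + 9*(54 - 87)) = (-227 + 49429)*(3887 + 9*(-33)) = 49202*(3887 - 297) = 49202*3590 = 176635180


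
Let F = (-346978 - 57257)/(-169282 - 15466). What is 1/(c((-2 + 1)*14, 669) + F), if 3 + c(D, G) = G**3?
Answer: 184748/55316933601123 ≈ 3.3398e-9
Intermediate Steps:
F = 404235/184748 (F = -404235/(-184748) = -404235*(-1/184748) = 404235/184748 ≈ 2.1880)
c(D, G) = -3 + G**3
1/(c((-2 + 1)*14, 669) + F) = 1/((-3 + 669**3) + 404235/184748) = 1/((-3 + 299418309) + 404235/184748) = 1/(299418306 + 404235/184748) = 1/(55316933601123/184748) = 184748/55316933601123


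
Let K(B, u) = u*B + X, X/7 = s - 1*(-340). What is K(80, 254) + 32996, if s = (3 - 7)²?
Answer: 55808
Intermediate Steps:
s = 16 (s = (-4)² = 16)
X = 2492 (X = 7*(16 - 1*(-340)) = 7*(16 + 340) = 7*356 = 2492)
K(B, u) = 2492 + B*u (K(B, u) = u*B + 2492 = B*u + 2492 = 2492 + B*u)
K(80, 254) + 32996 = (2492 + 80*254) + 32996 = (2492 + 20320) + 32996 = 22812 + 32996 = 55808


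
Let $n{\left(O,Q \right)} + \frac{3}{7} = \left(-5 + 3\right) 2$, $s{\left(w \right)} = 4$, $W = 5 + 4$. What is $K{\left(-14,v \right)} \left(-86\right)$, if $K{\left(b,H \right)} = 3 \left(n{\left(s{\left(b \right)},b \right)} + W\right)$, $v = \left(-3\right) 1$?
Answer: $- \frac{8256}{7} \approx -1179.4$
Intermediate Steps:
$W = 9$
$v = -3$
$n{\left(O,Q \right)} = - \frac{31}{7}$ ($n{\left(O,Q \right)} = - \frac{3}{7} + \left(-5 + 3\right) 2 = - \frac{3}{7} - 4 = - \frac{31}{7}$)
$K{\left(b,H \right)} = \frac{96}{7}$ ($K{\left(b,H \right)} = 3 \left(- \frac{31}{7} + 9\right) = 3 \cdot \frac{32}{7} = \frac{96}{7}$)
$K{\left(-14,v \right)} \left(-86\right) = \frac{96}{7} \left(-86\right) = - \frac{8256}{7}$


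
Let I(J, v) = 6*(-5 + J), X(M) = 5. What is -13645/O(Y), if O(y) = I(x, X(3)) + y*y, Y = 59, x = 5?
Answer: -13645/3481 ≈ -3.9198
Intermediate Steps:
I(J, v) = -30 + 6*J
O(y) = y**2 (O(y) = (-30 + 6*5) + y*y = (-30 + 30) + y**2 = 0 + y**2 = y**2)
-13645/O(Y) = -13645/(59**2) = -13645/3481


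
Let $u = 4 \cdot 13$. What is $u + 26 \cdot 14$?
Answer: $416$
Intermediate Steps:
$u = 52$
$u + 26 \cdot 14 = 52 + 26 \cdot 14 = 52 + 364 = 416$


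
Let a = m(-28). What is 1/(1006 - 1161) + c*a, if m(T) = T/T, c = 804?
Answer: 124619/155 ≈ 803.99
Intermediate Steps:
m(T) = 1
a = 1
1/(1006 - 1161) + c*a = 1/(1006 - 1161) + 804*1 = 1/(-155) + 804 = -1/155 + 804 = 124619/155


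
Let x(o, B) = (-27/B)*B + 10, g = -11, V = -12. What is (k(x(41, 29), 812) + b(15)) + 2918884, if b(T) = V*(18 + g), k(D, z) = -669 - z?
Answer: 2917319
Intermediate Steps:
x(o, B) = -17 (x(o, B) = -27 + 10 = -17)
b(T) = -84 (b(T) = -12*(18 - 11) = -12*7 = -84)
(k(x(41, 29), 812) + b(15)) + 2918884 = ((-669 - 1*812) - 84) + 2918884 = ((-669 - 812) - 84) + 2918884 = (-1481 - 84) + 2918884 = -1565 + 2918884 = 2917319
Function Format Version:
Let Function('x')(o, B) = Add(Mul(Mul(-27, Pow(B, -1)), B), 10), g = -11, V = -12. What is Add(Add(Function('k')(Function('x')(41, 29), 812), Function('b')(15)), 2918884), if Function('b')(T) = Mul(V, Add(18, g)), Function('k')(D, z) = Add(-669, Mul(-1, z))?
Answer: 2917319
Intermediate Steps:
Function('x')(o, B) = -17 (Function('x')(o, B) = Add(-27, 10) = -17)
Function('b')(T) = -84 (Function('b')(T) = Mul(-12, Add(18, -11)) = Mul(-12, 7) = -84)
Add(Add(Function('k')(Function('x')(41, 29), 812), Function('b')(15)), 2918884) = Add(Add(Add(-669, Mul(-1, 812)), -84), 2918884) = Add(Add(Add(-669, -812), -84), 2918884) = Add(Add(-1481, -84), 2918884) = Add(-1565, 2918884) = 2917319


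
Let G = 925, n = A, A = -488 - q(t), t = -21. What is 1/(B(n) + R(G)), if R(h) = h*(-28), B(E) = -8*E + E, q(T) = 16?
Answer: -1/22372 ≈ -4.4699e-5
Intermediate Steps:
A = -504 (A = -488 - 1*16 = -488 - 16 = -504)
n = -504
B(E) = -7*E
R(h) = -28*h
1/(B(n) + R(G)) = 1/(-7*(-504) - 28*925) = 1/(3528 - 25900) = 1/(-22372) = -1/22372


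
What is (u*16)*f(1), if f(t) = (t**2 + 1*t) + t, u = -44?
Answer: -2112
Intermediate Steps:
f(t) = t**2 + 2*t (f(t) = (t**2 + t) + t = (t + t**2) + t = t**2 + 2*t)
(u*16)*f(1) = (-44*16)*(1*(2 + 1)) = -704*3 = -2112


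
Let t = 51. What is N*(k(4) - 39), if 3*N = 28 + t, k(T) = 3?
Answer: -948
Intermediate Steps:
N = 79/3 (N = (28 + 51)/3 = (1/3)*79 = 79/3 ≈ 26.333)
N*(k(4) - 39) = 79*(3 - 39)/3 = (79/3)*(-36) = -948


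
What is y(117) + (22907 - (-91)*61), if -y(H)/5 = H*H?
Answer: -39987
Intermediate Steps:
y(H) = -5*H**2 (y(H) = -5*H*H = -5*H**2)
y(117) + (22907 - (-91)*61) = -5*117**2 + (22907 - (-91)*61) = -5*13689 + (22907 - 1*(-5551)) = -68445 + (22907 + 5551) = -68445 + 28458 = -39987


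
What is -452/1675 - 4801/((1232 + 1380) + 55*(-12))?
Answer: -8923979/3269600 ≈ -2.7294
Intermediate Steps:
-452/1675 - 4801/((1232 + 1380) + 55*(-12)) = -452*1/1675 - 4801/(2612 - 660) = -452/1675 - 4801/1952 = -8923979/3269600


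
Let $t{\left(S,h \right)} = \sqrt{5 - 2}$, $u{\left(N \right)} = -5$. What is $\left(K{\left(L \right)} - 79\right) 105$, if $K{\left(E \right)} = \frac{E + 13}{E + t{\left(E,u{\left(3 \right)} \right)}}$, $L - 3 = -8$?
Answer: $- \frac{93345}{11} - \frac{420 \sqrt{3}}{11} \approx -8552.0$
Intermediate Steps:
$L = -5$ ($L = 3 - 8 = -5$)
$t{\left(S,h \right)} = \sqrt{3}$
$K{\left(E \right)} = \frac{13 + E}{E + \sqrt{3}}$ ($K{\left(E \right)} = \frac{E + 13}{E + \sqrt{3}} = \frac{13 + E}{E + \sqrt{3}}$)
$\left(K{\left(L \right)} - 79\right) 105 = \left(\frac{13 - 5}{-5 + \sqrt{3}} - 79\right) 105 = \left(\frac{1}{-5 + \sqrt{3}} \cdot 8 - 79\right) 105 = \left(\frac{8}{-5 + \sqrt{3}} - 79\right) 105 = \left(-79 + \frac{8}{-5 + \sqrt{3}}\right) 105 = -8295 + \frac{840}{-5 + \sqrt{3}}$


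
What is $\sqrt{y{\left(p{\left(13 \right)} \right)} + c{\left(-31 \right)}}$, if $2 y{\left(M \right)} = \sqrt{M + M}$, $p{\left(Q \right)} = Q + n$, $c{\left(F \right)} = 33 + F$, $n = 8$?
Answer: $\frac{\sqrt{8 + 2 \sqrt{42}}}{2} \approx 2.2892$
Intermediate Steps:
$p{\left(Q \right)} = 8 + Q$ ($p{\left(Q \right)} = Q + 8 = 8 + Q$)
$y{\left(M \right)} = \frac{\sqrt{2} \sqrt{M}}{2}$ ($y{\left(M \right)} = \frac{\sqrt{M + M}}{2} = \frac{\sqrt{2 M}}{2} = \frac{\sqrt{2} \sqrt{M}}{2}$)
$\sqrt{y{\left(p{\left(13 \right)} \right)} + c{\left(-31 \right)}} = \sqrt{\frac{\sqrt{2} \sqrt{8 + 13}}{2} + \left(33 - 31\right)} = \sqrt{\frac{\sqrt{2} \sqrt{21}}{2} + 2} = \sqrt{\frac{\sqrt{42}}{2} + 2} = \sqrt{2 + \frac{\sqrt{42}}{2}}$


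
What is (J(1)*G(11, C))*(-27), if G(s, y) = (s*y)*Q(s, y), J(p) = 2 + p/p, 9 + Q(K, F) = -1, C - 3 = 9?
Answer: 106920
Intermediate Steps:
C = 12 (C = 3 + 9 = 12)
Q(K, F) = -10 (Q(K, F) = -9 - 1 = -10)
J(p) = 3 (J(p) = 2 + 1 = 3)
G(s, y) = -10*s*y (G(s, y) = (s*y)*(-10) = -10*s*y)
(J(1)*G(11, C))*(-27) = (3*(-10*11*12))*(-27) = (3*(-1320))*(-27) = -3960*(-27) = 106920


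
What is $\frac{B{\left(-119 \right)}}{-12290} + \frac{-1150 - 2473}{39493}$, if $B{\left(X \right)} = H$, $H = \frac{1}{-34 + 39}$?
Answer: $- \frac{222672843}{2426844850} \approx -0.091754$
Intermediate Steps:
$H = \frac{1}{5} \approx 0.2$
$B{\left(X \right)} = \frac{1}{5}$
$\frac{B{\left(-119 \right)}}{-12290} + \frac{-1150 - 2473}{39493} = \frac{1}{5 \left(-12290\right)} + \frac{-1150 - 2473}{39493} = \frac{1}{5} \left(- \frac{1}{12290}\right) - \frac{3623}{39493} = - \frac{1}{61450} - \frac{3623}{39493} = - \frac{222672843}{2426844850}$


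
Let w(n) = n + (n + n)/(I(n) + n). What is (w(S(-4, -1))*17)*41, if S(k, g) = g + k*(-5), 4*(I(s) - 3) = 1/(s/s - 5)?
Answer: 5072069/351 ≈ 14450.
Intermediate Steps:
I(s) = 47/16 (I(s) = 3 + 1/(4*(s/s - 5)) = 3 + 1/(4*(1 - 5)) = 3 + (1/4)/(-4) = 3 + (1/4)*(-1/4) = 3 - 1/16 = 47/16)
S(k, g) = g - 5*k
w(n) = n + 2*n/(47/16 + n) (w(n) = n + (n + n)/(47/16 + n) = n + (2*n)/(47/16 + n) = n + 2*n/(47/16 + n))
(w(S(-4, -1))*17)*41 = (((-1 - 5*(-4))*(79 + 16*(-1 - 5*(-4)))/(47 + 16*(-1 - 5*(-4))))*17)*41 = (((-1 + 20)*(79 + 16*(-1 + 20))/(47 + 16*(-1 + 20)))*17)*41 = ((19*(79 + 16*19)/(47 + 16*19))*17)*41 = ((19*(79 + 304)/(47 + 304))*17)*41 = ((19*383/351)*17)*41 = ((19*(1/351)*383)*17)*41 = ((7277/351)*17)*41 = (123709/351)*41 = 5072069/351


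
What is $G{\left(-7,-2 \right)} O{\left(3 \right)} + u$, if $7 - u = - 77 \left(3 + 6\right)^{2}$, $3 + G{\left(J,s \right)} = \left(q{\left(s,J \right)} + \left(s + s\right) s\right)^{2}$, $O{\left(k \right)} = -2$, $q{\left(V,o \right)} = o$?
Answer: $6248$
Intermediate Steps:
$G{\left(J,s \right)} = -3 + \left(J + 2 s^{2}\right)^{2}$ ($G{\left(J,s \right)} = -3 + \left(J + \left(s + s\right) s\right)^{2} = -3 + \left(J + 2 s s\right)^{2} = -3 + \left(J + 2 s^{2}\right)^{2}$)
$u = 6244$ ($u = 7 - - 77 \left(3 + 6\right)^{2} = 7 - - 77 \cdot 9^{2} = 7 - \left(-77\right) 81 = 7 - -6237 = 7 + 6237 = 6244$)
$G{\left(-7,-2 \right)} O{\left(3 \right)} + u = \left(-3 + \left(-7 + 2 \left(-2\right)^{2}\right)^{2}\right) \left(-2\right) + 6244 = \left(-3 + \left(-7 + 2 \cdot 4\right)^{2}\right) \left(-2\right) + 6244 = \left(-3 + \left(-7 + 8\right)^{2}\right) \left(-2\right) + 6244 = \left(-3 + 1^{2}\right) \left(-2\right) + 6244 = \left(-3 + 1\right) \left(-2\right) + 6244 = \left(-2\right) \left(-2\right) + 6244 = 4 + 6244 = 6248$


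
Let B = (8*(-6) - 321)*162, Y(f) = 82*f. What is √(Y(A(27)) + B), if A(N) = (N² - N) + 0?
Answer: 3*I*√246 ≈ 47.053*I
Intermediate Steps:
A(N) = N² - N
B = -59778 (B = (-48 - 321)*162 = -369*162 = -59778)
√(Y(A(27)) + B) = √(82*(27*(-1 + 27)) - 59778) = √(82*(27*26) - 59778) = √(82*702 - 59778) = √(57564 - 59778) = √(-2214) = 3*I*√246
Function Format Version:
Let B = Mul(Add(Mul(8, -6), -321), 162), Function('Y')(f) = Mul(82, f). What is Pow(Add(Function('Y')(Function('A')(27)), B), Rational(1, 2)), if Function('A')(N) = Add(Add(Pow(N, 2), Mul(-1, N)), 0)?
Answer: Mul(3, I, Pow(246, Rational(1, 2))) ≈ Mul(47.053, I)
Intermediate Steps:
Function('A')(N) = Add(Pow(N, 2), Mul(-1, N))
B = -59778 (B = Mul(Add(-48, -321), 162) = Mul(-369, 162) = -59778)
Pow(Add(Function('Y')(Function('A')(27)), B), Rational(1, 2)) = Pow(Add(Mul(82, Mul(27, Add(-1, 27))), -59778), Rational(1, 2)) = Pow(Add(Mul(82, Mul(27, 26)), -59778), Rational(1, 2)) = Pow(Add(Mul(82, 702), -59778), Rational(1, 2)) = Pow(Add(57564, -59778), Rational(1, 2)) = Pow(-2214, Rational(1, 2)) = Mul(3, I, Pow(246, Rational(1, 2)))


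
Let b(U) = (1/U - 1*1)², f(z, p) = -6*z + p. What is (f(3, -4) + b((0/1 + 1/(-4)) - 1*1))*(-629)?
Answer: 295001/25 ≈ 11800.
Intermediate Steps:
f(z, p) = p - 6*z
b(U) = (-1 + 1/U)² (b(U) = (1/U - 1)² = (-1 + 1/U)²)
(f(3, -4) + b((0/1 + 1/(-4)) - 1*1))*(-629) = ((-4 - 6*3) + (-1 + ((0/1 + 1/(-4)) - 1*1))²/((0/1 + 1/(-4)) - 1*1)²)*(-629) = ((-4 - 18) + (-1 + ((0*1 + 1*(-¼)) - 1))²/((0*1 + 1*(-¼)) - 1)²)*(-629) = (-22 + (-1 + ((0 - ¼) - 1))²/((0 - ¼) - 1)²)*(-629) = (-22 + (-1 + (-¼ - 1))²/(-¼ - 1)²)*(-629) = (-22 + (-1 - 5/4)²/(-5/4)²)*(-629) = (-22 + 16*(-9/4)²/25)*(-629) = (-22 + (16/25)*(81/16))*(-629) = (-22 + 81/25)*(-629) = -469/25*(-629) = 295001/25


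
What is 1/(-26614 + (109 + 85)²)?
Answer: 1/11022 ≈ 9.0728e-5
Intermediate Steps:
1/(-26614 + (109 + 85)²) = 1/(-26614 + 194²) = 1/(-26614 + 37636) = 1/11022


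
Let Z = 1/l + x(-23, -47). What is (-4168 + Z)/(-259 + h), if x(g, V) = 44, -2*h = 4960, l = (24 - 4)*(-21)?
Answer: 1732081/1150380 ≈ 1.5057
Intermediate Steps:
l = -420 (l = 20*(-21) = -420)
h = -2480 (h = -½*4960 = -2480)
Z = 18479/420 (Z = 1/(-420) + 44 = -1/420 + 44 = 18479/420 ≈ 43.998)
(-4168 + Z)/(-259 + h) = (-4168 + 18479/420)/(-259 - 2480) = -1732081/420/(-2739) = -1732081/420*(-1/2739) = 1732081/1150380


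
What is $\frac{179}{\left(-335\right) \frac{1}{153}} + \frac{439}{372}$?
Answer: $- \frac{10040899}{124620} \approx -80.572$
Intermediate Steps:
$\frac{179}{\left(-335\right) \frac{1}{153}} + \frac{439}{372} = \frac{179}{\left(-335\right) \frac{1}{153}} + 439 \cdot \frac{1}{372} = \frac{179}{- \frac{335}{153}} + \frac{439}{372} = 179 \left(- \frac{153}{335}\right) + \frac{439}{372} = - \frac{27387}{335} + \frac{439}{372} = - \frac{10040899}{124620}$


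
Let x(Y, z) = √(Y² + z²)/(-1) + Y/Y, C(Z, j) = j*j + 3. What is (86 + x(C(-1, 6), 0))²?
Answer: 2304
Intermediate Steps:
C(Z, j) = 3 + j² (C(Z, j) = j² + 3 = 3 + j²)
x(Y, z) = 1 - √(Y² + z²) (x(Y, z) = √(Y² + z²)*(-1) + 1 = -√(Y² + z²) + 1 = 1 - √(Y² + z²))
(86 + x(C(-1, 6), 0))² = (86 + (1 - √((3 + 6²)² + 0²)))² = (86 + (1 - √((3 + 36)² + 0)))² = (86 + (1 - √(39² + 0)))² = (86 + (1 - √(1521 + 0)))² = (86 + (1 - √1521))² = (86 + (1 - 1*39))² = (86 + (1 - 39))² = (86 - 38)² = 48² = 2304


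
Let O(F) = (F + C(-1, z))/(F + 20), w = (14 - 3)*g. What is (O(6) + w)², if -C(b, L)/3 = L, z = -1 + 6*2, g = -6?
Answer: 3038049/676 ≈ 4494.2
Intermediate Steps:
w = -66 (w = (14 - 3)*(-6) = 11*(-6) = -66)
z = 11 (z = -1 + 12 = 11)
C(b, L) = -3*L
O(F) = (-33 + F)/(20 + F) (O(F) = (F - 3*11)/(F + 20) = (F - 33)/(20 + F) = (-33 + F)/(20 + F))
(O(6) + w)² = ((-33 + 6)/(20 + 6) - 66)² = (-27/26 - 66)² = (-1743/26)² = 3038049/676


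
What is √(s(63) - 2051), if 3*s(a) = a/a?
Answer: 2*I*√4614/3 ≈ 45.284*I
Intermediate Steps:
s(a) = ⅓ (s(a) = (a/a)/3 = (⅓)*1 = ⅓)
√(s(63) - 2051) = √(⅓ - 2051) = √(-6152/3) = 2*I*√4614/3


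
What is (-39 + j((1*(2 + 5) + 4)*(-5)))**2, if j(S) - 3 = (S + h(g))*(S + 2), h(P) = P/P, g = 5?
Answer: 7986276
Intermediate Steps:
h(P) = 1
j(S) = 3 + (1 + S)*(2 + S) (j(S) = 3 + (S + 1)*(S + 2) = 3 + (1 + S)*(2 + S))
(-39 + j((1*(2 + 5) + 4)*(-5)))**2 = (-39 + (5 + ((1*(2 + 5) + 4)*(-5))**2 + 3*((1*(2 + 5) + 4)*(-5))))**2 = (-39 + (5 + ((1*7 + 4)*(-5))**2 + 3*((1*7 + 4)*(-5))))**2 = (-39 + (5 + ((7 + 4)*(-5))**2 + 3*((7 + 4)*(-5))))**2 = (-39 + (5 + (11*(-5))**2 + 3*(11*(-5))))**2 = (-39 + (5 + (-55)**2 + 3*(-55)))**2 = (-39 + (5 + 3025 - 165))**2 = (-39 + 2865)**2 = 2826**2 = 7986276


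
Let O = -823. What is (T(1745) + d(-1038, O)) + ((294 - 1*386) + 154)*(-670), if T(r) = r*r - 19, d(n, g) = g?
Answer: 3002643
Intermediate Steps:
T(r) = -19 + r² (T(r) = r² - 19 = -19 + r²)
(T(1745) + d(-1038, O)) + ((294 - 1*386) + 154)*(-670) = ((-19 + 1745²) - 823) + ((294 - 1*386) + 154)*(-670) = ((-19 + 3045025) - 823) + ((294 - 386) + 154)*(-670) = (3045006 - 823) + (-92 + 154)*(-670) = 3044183 + 62*(-670) = 3044183 - 41540 = 3002643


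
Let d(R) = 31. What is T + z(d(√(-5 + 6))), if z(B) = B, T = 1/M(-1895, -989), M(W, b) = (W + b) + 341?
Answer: 78832/2543 ≈ 31.000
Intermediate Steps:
M(W, b) = 341 + W + b
T = -1/2543 (T = 1/(341 - 1895 - 989) = 1/(-2543) = -1/2543 ≈ -0.00039324)
T + z(d(√(-5 + 6))) = -1/2543 + 31 = 78832/2543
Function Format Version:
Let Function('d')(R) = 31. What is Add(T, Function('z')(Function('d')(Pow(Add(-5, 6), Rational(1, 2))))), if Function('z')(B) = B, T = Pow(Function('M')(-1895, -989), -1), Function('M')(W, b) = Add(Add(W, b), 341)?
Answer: Rational(78832, 2543) ≈ 31.000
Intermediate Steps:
Function('M')(W, b) = Add(341, W, b)
T = Rational(-1, 2543) (T = Pow(Add(341, -1895, -989), -1) = Pow(-2543, -1) = Rational(-1, 2543) ≈ -0.00039324)
Add(T, Function('z')(Function('d')(Pow(Add(-5, 6), Rational(1, 2))))) = Add(Rational(-1, 2543), 31) = Rational(78832, 2543)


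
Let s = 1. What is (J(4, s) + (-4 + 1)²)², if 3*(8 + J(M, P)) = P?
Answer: 16/9 ≈ 1.7778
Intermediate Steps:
J(M, P) = -8 + P/3
(J(4, s) + (-4 + 1)²)² = ((-8 + (⅓)*1) + (-4 + 1)²)² = ((-8 + ⅓) + (-3)²)² = (-23/3 + 9)² = (4/3)² = 16/9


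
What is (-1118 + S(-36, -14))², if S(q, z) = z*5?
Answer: 1411344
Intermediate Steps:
S(q, z) = 5*z
(-1118 + S(-36, -14))² = (-1118 + 5*(-14))² = (-1118 - 70)² = (-1188)² = 1411344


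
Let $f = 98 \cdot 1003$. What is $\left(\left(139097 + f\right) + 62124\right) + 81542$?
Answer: $381057$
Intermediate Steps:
$f = 98294$
$\left(\left(139097 + f\right) + 62124\right) + 81542 = \left(\left(139097 + 98294\right) + 62124\right) + 81542 = \left(237391 + 62124\right) + 81542 = 299515 + 81542 = 381057$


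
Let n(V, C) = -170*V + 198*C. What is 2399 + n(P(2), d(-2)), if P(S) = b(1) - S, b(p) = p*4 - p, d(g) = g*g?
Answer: 3021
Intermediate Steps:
d(g) = g²
b(p) = 3*p (b(p) = 4*p - p = 3*p)
P(S) = 3 - S (P(S) = 3*1 - S = 3 - S)
2399 + n(P(2), d(-2)) = 2399 + (-170*(3 - 1*2) + 198*(-2)²) = 2399 + (-170*(3 - 2) + 198*4) = 2399 + (-170*1 + 792) = 2399 + (-170 + 792) = 2399 + 622 = 3021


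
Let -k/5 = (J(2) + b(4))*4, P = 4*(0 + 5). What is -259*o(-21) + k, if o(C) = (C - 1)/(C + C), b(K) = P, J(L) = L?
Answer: -1727/3 ≈ -575.67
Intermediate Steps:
P = 20 (P = 4*5 = 20)
b(K) = 20
k = -440 (k = -5*(2 + 20)*4 = -110*4 = -5*88 = -440)
o(C) = (-1 + C)/(2*C) (o(C) = (-1 + C)/((2*C)) = (-1 + C)*(1/(2*C)) = (-1 + C)/(2*C))
-259*o(-21) + k = -259*(-1 - 21)/(2*(-21)) - 440 = -259*(-1)*(-22)/(2*21) - 440 = -259*11/21 - 440 = -407/3 - 440 = -1727/3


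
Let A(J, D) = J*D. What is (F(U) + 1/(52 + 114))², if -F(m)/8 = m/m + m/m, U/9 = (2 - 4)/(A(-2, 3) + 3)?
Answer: 7049025/27556 ≈ 255.81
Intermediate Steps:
A(J, D) = D*J
U = 6 (U = 9*((2 - 4)/(3*(-2) + 3)) = 9*(-2/(-6 + 3)) = 9*(-2/(-3)) = 9*(-2*(-⅓)) = 9*(⅔) = 6)
F(m) = -16 (F(m) = -8*(m/m + m/m) = -8*(1 + 1) = -8*2 = -16)
(F(U) + 1/(52 + 114))² = (-16 + 1/(52 + 114))² = (-16 + 1/166)² = (-2655/166)² = 7049025/27556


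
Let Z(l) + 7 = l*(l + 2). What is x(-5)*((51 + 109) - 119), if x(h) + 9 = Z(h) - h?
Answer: 164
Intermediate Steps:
Z(l) = -7 + l*(2 + l) (Z(l) = -7 + l*(l + 2) = -7 + l*(2 + l))
x(h) = -16 + h + h**2 (x(h) = -9 + ((-7 + h**2 + 2*h) - h) = -9 + (-7 + h + h**2) = -16 + h + h**2)
x(-5)*((51 + 109) - 119) = (-16 - 5 + (-5)**2)*((51 + 109) - 119) = (-16 - 5 + 25)*(160 - 119) = 4*41 = 164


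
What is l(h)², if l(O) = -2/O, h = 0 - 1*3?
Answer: 4/9 ≈ 0.44444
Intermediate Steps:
h = -3 (h = 0 - 3 = -3)
l(h)² = (-2/(-3))² = (-2*(-⅓))² = (⅔)² = 4/9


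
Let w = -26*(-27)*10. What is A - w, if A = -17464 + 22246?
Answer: -2238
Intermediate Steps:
A = 4782
w = 7020 (w = 702*10 = 7020)
A - w = 4782 - 1*7020 = 4782 - 7020 = -2238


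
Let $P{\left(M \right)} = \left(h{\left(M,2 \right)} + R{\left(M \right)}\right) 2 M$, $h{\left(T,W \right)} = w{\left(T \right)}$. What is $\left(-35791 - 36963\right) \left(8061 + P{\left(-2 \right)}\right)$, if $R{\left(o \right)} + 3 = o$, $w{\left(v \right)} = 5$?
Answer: $-586469994$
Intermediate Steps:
$h{\left(T,W \right)} = 5$
$R{\left(o \right)} = -3 + o$
$P{\left(M \right)} = 2 M \left(2 + M\right)$ ($P{\left(M \right)} = \left(5 + \left(-3 + M\right)\right) 2 M = \left(2 + M\right) 2 M = 2 M \left(2 + M\right)$)
$\left(-35791 - 36963\right) \left(8061 + P{\left(-2 \right)}\right) = \left(-35791 - 36963\right) \left(8061 + 2 \left(-2\right) \left(2 - 2\right)\right) = - 72754 \left(8061 + 2 \left(-2\right) 0\right) = - 72754 \left(8061 + 0\right) = \left(-72754\right) 8061 = -586469994$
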